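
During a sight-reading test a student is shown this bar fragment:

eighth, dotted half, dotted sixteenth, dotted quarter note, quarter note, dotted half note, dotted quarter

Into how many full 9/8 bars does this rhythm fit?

One bar of 9/8 = 36 thirty-second notes.
In thirty-second notes: eighth = 4; dotted half = 24; dotted sixteenth = 3; dotted quarter note = 12; quarter note = 8; dotted half note = 24; dotted quarter = 12.
Adding: 4 + 24 + 3 + 12 + 8 + 24 + 12 = 87.
87 ÷ 36 = 2 complete bars with 15 left over.

2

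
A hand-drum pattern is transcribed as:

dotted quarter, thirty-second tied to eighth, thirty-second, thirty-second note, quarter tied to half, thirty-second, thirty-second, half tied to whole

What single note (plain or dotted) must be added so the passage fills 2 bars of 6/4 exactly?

dotted sixteenth note

2 bars of 6/4 = 96 thirty-second notes.
Each duration in thirty-second notes: dotted quarter = 12; thirty-second tied to eighth (thirty-second + eighth) = 5; thirty-second = 1; thirty-second note = 1; quarter tied to half (quarter + half) = 24; thirty-second = 1; thirty-second = 1; half tied to whole (half + whole) = 48.
Adding: 12 + 5 + 1 + 1 + 24 + 1 + 1 + 48 = 93.
Remaining: 96 − 93 = 3 thirty-second notes, which is a dotted sixteenth note.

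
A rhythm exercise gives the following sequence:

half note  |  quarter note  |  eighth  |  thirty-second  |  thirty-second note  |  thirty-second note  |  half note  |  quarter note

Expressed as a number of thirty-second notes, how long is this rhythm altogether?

In thirty-second notes: half note = 16; quarter note = 8; eighth = 4; thirty-second = 1; thirty-second note = 1; thirty-second note = 1; half note = 16; quarter note = 8.
Altogether 16 + 8 + 4 + 1 + 1 + 1 + 16 + 8 = 55 thirty-second notes.

55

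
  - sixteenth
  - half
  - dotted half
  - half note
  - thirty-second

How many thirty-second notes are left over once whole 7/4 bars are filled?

One bar of 7/4 = 56 thirty-second notes.
Each duration in thirty-second notes: sixteenth = 2; half = 16; dotted half = 24; half note = 16; thirty-second = 1.
Adding: 2 + 16 + 24 + 16 + 1 = 59.
59 ÷ 56 = 1 complete bar with 3 thirty-second notes remaining.

3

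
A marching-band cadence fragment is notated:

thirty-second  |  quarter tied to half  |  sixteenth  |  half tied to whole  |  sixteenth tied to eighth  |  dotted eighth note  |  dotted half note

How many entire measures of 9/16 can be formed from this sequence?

One bar of 9/16 = 18 thirty-second notes.
Working in thirty-second notes: thirty-second = 1; quarter tied to half (quarter + half) = 24; sixteenth = 2; half tied to whole (half + whole) = 48; sixteenth tied to eighth (sixteenth + eighth) = 6; dotted eighth note = 6; dotted half note = 24.
Sum: 1 + 24 + 2 + 48 + 6 + 6 + 24 = 111.
111 ÷ 18 = 6 complete bars with 3 left over.

6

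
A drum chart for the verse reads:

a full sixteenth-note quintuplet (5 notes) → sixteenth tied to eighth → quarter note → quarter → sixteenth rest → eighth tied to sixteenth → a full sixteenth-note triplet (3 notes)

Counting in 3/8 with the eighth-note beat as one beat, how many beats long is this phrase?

10.5

One eighth-note beat = 2 sixteenth notes.
Express everything in sixteenth notes: a full sixteenth-note quintuplet (5 notes) (five quintuplet sixteenths span one quarter) = 4; sixteenth tied to eighth (sixteenth + eighth) = 3; quarter note = 4; quarter = 4; sixteenth rest = 1; eighth tied to sixteenth (eighth + sixteenth) = 3; a full sixteenth-note triplet (3 notes) (three triplet sixteenths span one eighth) = 2.
Sum: 4 + 3 + 4 + 4 + 1 + 3 + 2 = 21.
21 ÷ 2 = 10.5 beats.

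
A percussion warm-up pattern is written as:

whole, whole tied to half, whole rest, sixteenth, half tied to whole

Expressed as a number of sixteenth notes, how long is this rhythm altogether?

81

Each duration in sixteenth notes: whole = 16; whole tied to half (whole + half) = 24; whole rest = 16; sixteenth = 1; half tied to whole (half + whole) = 24.
Altogether 16 + 24 + 16 + 1 + 24 = 81 sixteenth notes.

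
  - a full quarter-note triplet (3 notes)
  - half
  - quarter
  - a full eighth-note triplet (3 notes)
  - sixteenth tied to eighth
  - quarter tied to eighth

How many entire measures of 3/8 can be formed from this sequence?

One bar of 3/8 = 6 sixteenth notes.
Working in sixteenth notes: a full quarter-note triplet (3 notes) (three triplet quarters span one half) = 8; half = 8; quarter = 4; a full eighth-note triplet (3 notes) (three triplet eighths span one quarter) = 4; sixteenth tied to eighth (sixteenth + eighth) = 3; quarter tied to eighth (quarter + eighth) = 6.
Adding: 8 + 8 + 4 + 4 + 3 + 6 = 33.
33 ÷ 6 = 5 complete bars with 3 left over.

5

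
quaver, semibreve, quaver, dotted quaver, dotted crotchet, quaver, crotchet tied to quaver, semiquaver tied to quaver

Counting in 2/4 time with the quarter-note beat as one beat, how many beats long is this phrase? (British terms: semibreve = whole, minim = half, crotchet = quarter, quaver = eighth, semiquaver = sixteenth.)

10

One quarter-note beat = 4 sixteenth notes.
Convert each value to sixteenth notes: quaver = 2; semibreve = 16; quaver = 2; dotted quaver = 3; dotted crotchet = 6; quaver = 2; crotchet tied to quaver (crotchet + quaver) = 6; semiquaver tied to quaver (semiquaver + quaver) = 3.
Altogether 2 + 16 + 2 + 3 + 6 + 2 + 6 + 3 = 40.
40 ÷ 4 = 10 beats.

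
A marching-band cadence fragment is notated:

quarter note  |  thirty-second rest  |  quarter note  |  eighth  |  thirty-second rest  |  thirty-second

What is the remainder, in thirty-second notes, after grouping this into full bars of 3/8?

One bar of 3/8 = 12 thirty-second notes.
Convert each value to thirty-second notes: quarter note = 8; thirty-second rest = 1; quarter note = 8; eighth = 4; thirty-second rest = 1; thirty-second = 1.
Total: 8 + 1 + 8 + 4 + 1 + 1 = 23.
23 ÷ 12 = 1 complete bar with 11 thirty-second notes remaining.

11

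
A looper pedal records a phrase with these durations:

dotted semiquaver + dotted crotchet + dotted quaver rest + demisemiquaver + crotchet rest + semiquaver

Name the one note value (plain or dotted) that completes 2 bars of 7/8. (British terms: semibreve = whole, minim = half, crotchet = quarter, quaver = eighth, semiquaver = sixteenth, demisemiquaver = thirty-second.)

2 bars of 7/8 = 56 thirty-second notes.
In thirty-second notes: dotted semiquaver = 3; dotted crotchet = 12; dotted quaver rest = 6; demisemiquaver = 1; crotchet rest = 8; semiquaver = 2.
Altogether 3 + 12 + 6 + 1 + 8 + 2 = 32.
Remaining: 56 − 32 = 24 thirty-second notes, which is a dotted half note.

dotted half note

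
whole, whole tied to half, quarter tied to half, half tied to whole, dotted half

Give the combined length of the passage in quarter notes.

In quarter notes: whole = 4; whole tied to half (whole + half) = 6; quarter tied to half (quarter + half) = 3; half tied to whole (half + whole) = 6; dotted half = 3.
Adding: 4 + 6 + 3 + 6 + 3 = 22 quarter notes.

22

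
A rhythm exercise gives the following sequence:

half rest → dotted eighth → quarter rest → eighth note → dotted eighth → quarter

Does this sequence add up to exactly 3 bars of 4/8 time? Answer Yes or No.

Yes

One bar of 4/8 = 8 sixteenth notes, so 3 bars = 24.
In sixteenth notes: half rest = 8; dotted eighth = 3; quarter rest = 4; eighth note = 2; dotted eighth = 3; quarter = 4.
Total: 8 + 3 + 4 + 2 + 3 + 4 = 24.
24 equals 24, so the answer is Yes.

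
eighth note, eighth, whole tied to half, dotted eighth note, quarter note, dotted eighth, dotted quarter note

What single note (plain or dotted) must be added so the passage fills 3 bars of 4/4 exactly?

3 bars of 4/4 = 48 sixteenth notes.
In sixteenth notes: eighth note = 2; eighth = 2; whole tied to half (whole + half) = 24; dotted eighth note = 3; quarter note = 4; dotted eighth = 3; dotted quarter note = 6.
Altogether 2 + 2 + 24 + 3 + 4 + 3 + 6 = 44.
Remaining: 48 − 44 = 4 sixteenth notes, which is a quarter note.

quarter note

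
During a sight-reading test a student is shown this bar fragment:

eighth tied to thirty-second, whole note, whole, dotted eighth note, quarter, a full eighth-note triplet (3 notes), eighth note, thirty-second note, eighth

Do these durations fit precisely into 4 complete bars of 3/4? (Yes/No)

No

One bar of 3/4 = 24 thirty-second notes, so 4 bars = 96.
Convert each value to thirty-second notes: eighth tied to thirty-second (eighth + thirty-second) = 5; whole note = 32; whole = 32; dotted eighth note = 6; quarter = 8; a full eighth-note triplet (3 notes) (three triplet eighths span one quarter) = 8; eighth note = 4; thirty-second note = 1; eighth = 4.
Altogether 5 + 32 + 32 + 6 + 8 + 8 + 4 + 1 + 4 = 100.
100 exceeds 96, so the answer is No.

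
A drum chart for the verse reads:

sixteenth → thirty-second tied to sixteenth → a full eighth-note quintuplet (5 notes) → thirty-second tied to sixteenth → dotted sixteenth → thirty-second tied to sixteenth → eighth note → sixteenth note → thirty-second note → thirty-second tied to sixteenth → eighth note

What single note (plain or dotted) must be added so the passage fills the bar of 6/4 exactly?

The bar of 6/4 = 48 thirty-second notes.
Convert each value to thirty-second notes: sixteenth = 2; thirty-second tied to sixteenth (thirty-second + sixteenth) = 3; a full eighth-note quintuplet (5 notes) (five quintuplet eighths span one half) = 16; thirty-second tied to sixteenth (thirty-second + sixteenth) = 3; dotted sixteenth = 3; thirty-second tied to sixteenth (thirty-second + sixteenth) = 3; eighth note = 4; sixteenth note = 2; thirty-second note = 1; thirty-second tied to sixteenth (thirty-second + sixteenth) = 3; eighth note = 4.
Adding: 2 + 3 + 16 + 3 + 3 + 3 + 4 + 2 + 1 + 3 + 4 = 44.
Remaining: 48 − 44 = 4 thirty-second notes, which is a eighth note.

eighth note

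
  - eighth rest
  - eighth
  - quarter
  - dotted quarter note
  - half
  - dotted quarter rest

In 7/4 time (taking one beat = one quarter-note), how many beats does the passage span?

One quarter-note beat = 2 eighth notes.
Express everything in eighth notes: eighth rest = 1; eighth = 1; quarter = 2; dotted quarter note = 3; half = 4; dotted quarter rest = 3.
Altogether 1 + 1 + 2 + 3 + 4 + 3 = 14.
14 ÷ 2 = 7 beats.

7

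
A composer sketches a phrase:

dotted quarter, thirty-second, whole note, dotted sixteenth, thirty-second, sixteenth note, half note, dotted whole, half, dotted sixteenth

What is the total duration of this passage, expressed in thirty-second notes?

134

Each duration in thirty-second notes: dotted quarter = 12; thirty-second = 1; whole note = 32; dotted sixteenth = 3; thirty-second = 1; sixteenth note = 2; half note = 16; dotted whole = 48; half = 16; dotted sixteenth = 3.
Sum: 12 + 1 + 32 + 3 + 1 + 2 + 16 + 48 + 16 + 3 = 134 thirty-second notes.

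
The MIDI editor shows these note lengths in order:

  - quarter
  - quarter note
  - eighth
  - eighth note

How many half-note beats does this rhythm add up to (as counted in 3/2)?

One half-note beat = 4 eighth notes.
Convert each value to eighth notes: quarter = 2; quarter note = 2; eighth = 1; eighth note = 1.
Sum: 2 + 2 + 1 + 1 = 6.
6 ÷ 4 = 1.5 beats.

1.5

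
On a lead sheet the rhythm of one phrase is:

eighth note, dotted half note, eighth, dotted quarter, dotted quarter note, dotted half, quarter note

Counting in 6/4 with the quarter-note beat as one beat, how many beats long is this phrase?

One quarter-note beat = 2 eighth notes.
Express everything in eighth notes: eighth note = 1; dotted half note = 6; eighth = 1; dotted quarter = 3; dotted quarter note = 3; dotted half = 6; quarter note = 2.
Adding: 1 + 6 + 1 + 3 + 3 + 6 + 2 = 22.
22 ÷ 2 = 11 beats.

11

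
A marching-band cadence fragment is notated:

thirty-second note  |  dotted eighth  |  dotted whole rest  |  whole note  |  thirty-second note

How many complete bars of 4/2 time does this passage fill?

1

One bar of 4/2 = 64 thirty-second notes.
Convert each value to thirty-second notes: thirty-second note = 1; dotted eighth = 6; dotted whole rest = 48; whole note = 32; thirty-second note = 1.
Adding: 1 + 6 + 48 + 32 + 1 = 88.
88 ÷ 64 = 1 complete bar with 24 left over.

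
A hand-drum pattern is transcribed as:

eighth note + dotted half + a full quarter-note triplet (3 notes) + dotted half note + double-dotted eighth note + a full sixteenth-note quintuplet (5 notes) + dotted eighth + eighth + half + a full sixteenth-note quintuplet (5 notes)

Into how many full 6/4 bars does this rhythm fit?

2

One bar of 6/4 = 48 thirty-second notes.
Working in thirty-second notes: eighth note = 4; dotted half = 24; a full quarter-note triplet (3 notes) (three triplet quarters span one half) = 16; dotted half note = 24; double-dotted eighth note = 7; a full sixteenth-note quintuplet (5 notes) (five quintuplet sixteenths span one quarter) = 8; dotted eighth = 6; eighth = 4; half = 16; a full sixteenth-note quintuplet (5 notes) (five quintuplet sixteenths span one quarter) = 8.
Sum: 4 + 24 + 16 + 24 + 7 + 8 + 6 + 4 + 16 + 8 = 117.
117 ÷ 48 = 2 complete bars with 21 left over.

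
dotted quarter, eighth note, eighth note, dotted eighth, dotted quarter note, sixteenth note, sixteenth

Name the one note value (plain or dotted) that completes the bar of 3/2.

dotted eighth note

The bar of 3/2 = 24 sixteenth notes.
Working in sixteenth notes: dotted quarter = 6; eighth note = 2; eighth note = 2; dotted eighth = 3; dotted quarter note = 6; sixteenth note = 1; sixteenth = 1.
Sum: 6 + 2 + 2 + 3 + 6 + 1 + 1 = 21.
Remaining: 24 − 21 = 3 sixteenth notes, which is a dotted eighth note.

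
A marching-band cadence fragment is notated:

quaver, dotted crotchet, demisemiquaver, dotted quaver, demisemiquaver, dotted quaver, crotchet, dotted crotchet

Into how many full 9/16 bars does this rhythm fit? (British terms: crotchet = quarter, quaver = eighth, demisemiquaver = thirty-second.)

2

One bar of 9/16 = 18 thirty-second notes.
Convert each value to thirty-second notes: quaver = 4; dotted crotchet = 12; demisemiquaver = 1; dotted quaver = 6; demisemiquaver = 1; dotted quaver = 6; crotchet = 8; dotted crotchet = 12.
Altogether 4 + 12 + 1 + 6 + 1 + 6 + 8 + 12 = 50.
50 ÷ 18 = 2 complete bars with 14 left over.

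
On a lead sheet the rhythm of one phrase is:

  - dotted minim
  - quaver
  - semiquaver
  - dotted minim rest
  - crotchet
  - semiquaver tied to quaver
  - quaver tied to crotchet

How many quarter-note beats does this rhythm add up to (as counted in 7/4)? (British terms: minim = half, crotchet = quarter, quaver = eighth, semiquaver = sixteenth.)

10

One quarter-note beat = 4 sixteenth notes.
Working in sixteenth notes: dotted minim = 12; quaver = 2; semiquaver = 1; dotted minim rest = 12; crotchet = 4; semiquaver tied to quaver (semiquaver + quaver) = 3; quaver tied to crotchet (quaver + crotchet) = 6.
Sum: 12 + 2 + 1 + 12 + 4 + 3 + 6 = 40.
40 ÷ 4 = 10 beats.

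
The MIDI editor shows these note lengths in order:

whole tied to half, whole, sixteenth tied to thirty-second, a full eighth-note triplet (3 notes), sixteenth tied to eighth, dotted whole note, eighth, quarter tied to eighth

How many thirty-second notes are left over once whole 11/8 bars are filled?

29

One bar of 11/8 = 44 thirty-second notes.
Working in thirty-second notes: whole tied to half (whole + half) = 48; whole = 32; sixteenth tied to thirty-second (sixteenth + thirty-second) = 3; a full eighth-note triplet (3 notes) (three triplet eighths span one quarter) = 8; sixteenth tied to eighth (sixteenth + eighth) = 6; dotted whole note = 48; eighth = 4; quarter tied to eighth (quarter + eighth) = 12.
Total: 48 + 32 + 3 + 8 + 6 + 48 + 4 + 12 = 161.
161 ÷ 44 = 3 complete bars with 29 thirty-second notes remaining.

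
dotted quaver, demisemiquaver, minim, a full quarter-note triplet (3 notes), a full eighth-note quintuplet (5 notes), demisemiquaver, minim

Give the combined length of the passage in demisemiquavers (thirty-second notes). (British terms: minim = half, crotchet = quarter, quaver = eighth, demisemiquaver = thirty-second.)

Each duration in thirty-second notes: dotted quaver = 6; demisemiquaver = 1; minim = 16; a full quarter-note triplet (3 notes) (three triplet quarters span one half) = 16; a full eighth-note quintuplet (5 notes) (five quintuplet eighths span one half) = 16; demisemiquaver = 1; minim = 16.
Adding: 6 + 1 + 16 + 16 + 16 + 1 + 16 = 72 thirty-second notes.

72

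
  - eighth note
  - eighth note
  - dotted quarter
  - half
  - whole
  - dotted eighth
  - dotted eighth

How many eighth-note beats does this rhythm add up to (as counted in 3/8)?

One eighth-note beat = 2 sixteenth notes.
Express everything in sixteenth notes: eighth note = 2; eighth note = 2; dotted quarter = 6; half = 8; whole = 16; dotted eighth = 3; dotted eighth = 3.
Altogether 2 + 2 + 6 + 8 + 16 + 3 + 3 = 40.
40 ÷ 2 = 20 beats.

20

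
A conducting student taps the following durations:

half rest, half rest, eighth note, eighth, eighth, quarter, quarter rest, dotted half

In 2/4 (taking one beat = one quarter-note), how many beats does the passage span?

One quarter-note beat = 2 eighth notes.
In eighth notes: half rest = 4; half rest = 4; eighth note = 1; eighth = 1; eighth = 1; quarter = 2; quarter rest = 2; dotted half = 6.
Total: 4 + 4 + 1 + 1 + 1 + 2 + 2 + 6 = 21.
21 ÷ 2 = 10.5 beats.

10.5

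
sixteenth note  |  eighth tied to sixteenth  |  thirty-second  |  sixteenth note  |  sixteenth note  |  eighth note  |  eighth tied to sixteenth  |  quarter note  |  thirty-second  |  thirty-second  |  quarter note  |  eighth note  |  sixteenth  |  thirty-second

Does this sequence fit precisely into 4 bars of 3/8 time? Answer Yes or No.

One bar of 3/8 = 12 thirty-second notes, so 4 bars = 48.
Working in thirty-second notes: sixteenth note = 2; eighth tied to sixteenth (eighth + sixteenth) = 6; thirty-second = 1; sixteenth note = 2; sixteenth note = 2; eighth note = 4; eighth tied to sixteenth (eighth + sixteenth) = 6; quarter note = 8; thirty-second = 1; thirty-second = 1; quarter note = 8; eighth note = 4; sixteenth = 2; thirty-second = 1.
Adding: 2 + 6 + 1 + 2 + 2 + 4 + 6 + 8 + 1 + 1 + 8 + 4 + 2 + 1 = 48.
48 equals 48, so the answer is Yes.

Yes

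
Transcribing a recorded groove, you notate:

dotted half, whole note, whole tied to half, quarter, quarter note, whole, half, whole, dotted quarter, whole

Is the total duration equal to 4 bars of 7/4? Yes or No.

No

One bar of 7/4 = 14 eighth notes, so 4 bars = 56.
In eighth notes: dotted half = 6; whole note = 8; whole tied to half (whole + half) = 12; quarter = 2; quarter note = 2; whole = 8; half = 4; whole = 8; dotted quarter = 3; whole = 8.
Sum: 6 + 8 + 12 + 2 + 2 + 8 + 4 + 8 + 3 + 8 = 61.
61 exceeds 56, so the answer is No.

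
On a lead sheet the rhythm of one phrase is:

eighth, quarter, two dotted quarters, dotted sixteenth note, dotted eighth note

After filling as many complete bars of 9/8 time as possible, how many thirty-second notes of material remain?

One bar of 9/8 = 36 thirty-second notes.
Working in thirty-second notes: eighth = 4; quarter = 8; dotted quarter = 12; dotted quarter = 12; dotted sixteenth note = 3; dotted eighth note = 6.
Sum: 4 + 8 + 12 + 12 + 3 + 6 = 45.
45 ÷ 36 = 1 complete bar with 9 thirty-second notes remaining.

9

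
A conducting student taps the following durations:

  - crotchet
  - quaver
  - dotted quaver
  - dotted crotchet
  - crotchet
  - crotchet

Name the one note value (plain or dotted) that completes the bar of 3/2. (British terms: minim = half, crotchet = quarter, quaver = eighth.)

The bar of 3/2 = 24 sixteenth notes.
Each duration in sixteenth notes: crotchet = 4; quaver = 2; dotted quaver = 3; dotted crotchet = 6; crotchet = 4; crotchet = 4.
Altogether 4 + 2 + 3 + 6 + 4 + 4 = 23.
Remaining: 24 − 23 = 1 sixteenth note, which is a sixteenth note.

sixteenth note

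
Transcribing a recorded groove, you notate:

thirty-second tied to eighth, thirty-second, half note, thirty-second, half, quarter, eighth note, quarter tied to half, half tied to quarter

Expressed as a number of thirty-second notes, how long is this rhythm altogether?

Each duration in thirty-second notes: thirty-second tied to eighth (thirty-second + eighth) = 5; thirty-second = 1; half note = 16; thirty-second = 1; half = 16; quarter = 8; eighth note = 4; quarter tied to half (quarter + half) = 24; half tied to quarter (half + quarter) = 24.
Sum: 5 + 1 + 16 + 1 + 16 + 8 + 4 + 24 + 24 = 99 thirty-second notes.

99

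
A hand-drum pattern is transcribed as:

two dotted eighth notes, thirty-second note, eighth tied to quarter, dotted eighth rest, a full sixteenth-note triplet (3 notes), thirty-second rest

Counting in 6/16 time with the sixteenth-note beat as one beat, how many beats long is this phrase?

18

One sixteenth-note beat = 2 thirty-second notes.
In thirty-second notes: dotted eighth note = 6; dotted eighth note = 6; thirty-second note = 1; eighth tied to quarter (eighth + quarter) = 12; dotted eighth rest = 6; a full sixteenth-note triplet (3 notes) (three triplet sixteenths span one eighth) = 4; thirty-second rest = 1.
Adding: 6 + 6 + 1 + 12 + 6 + 4 + 1 = 36.
36 ÷ 2 = 18 beats.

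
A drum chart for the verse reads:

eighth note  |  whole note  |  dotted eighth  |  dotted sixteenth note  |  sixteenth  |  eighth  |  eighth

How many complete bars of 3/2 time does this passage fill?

One bar of 3/2 = 48 thirty-second notes.
In thirty-second notes: eighth note = 4; whole note = 32; dotted eighth = 6; dotted sixteenth note = 3; sixteenth = 2; eighth = 4; eighth = 4.
Adding: 4 + 32 + 6 + 3 + 2 + 4 + 4 = 55.
55 ÷ 48 = 1 complete bar with 7 left over.

1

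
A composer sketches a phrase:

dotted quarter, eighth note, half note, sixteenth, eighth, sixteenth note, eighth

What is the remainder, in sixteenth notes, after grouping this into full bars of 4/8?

One bar of 4/8 = 8 sixteenth notes.
Express everything in sixteenth notes: dotted quarter = 6; eighth note = 2; half note = 8; sixteenth = 1; eighth = 2; sixteenth note = 1; eighth = 2.
Adding: 6 + 2 + 8 + 1 + 2 + 1 + 2 = 22.
22 ÷ 8 = 2 complete bars with 6 sixteenth notes remaining.

6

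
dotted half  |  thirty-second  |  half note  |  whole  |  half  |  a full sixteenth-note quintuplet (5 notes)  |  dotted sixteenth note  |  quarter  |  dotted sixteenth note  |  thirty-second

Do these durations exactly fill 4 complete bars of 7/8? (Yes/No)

One bar of 7/8 = 28 thirty-second notes, so 4 bars = 112.
Each duration in thirty-second notes: dotted half = 24; thirty-second = 1; half note = 16; whole = 32; half = 16; a full sixteenth-note quintuplet (5 notes) (five quintuplet sixteenths span one quarter) = 8; dotted sixteenth note = 3; quarter = 8; dotted sixteenth note = 3; thirty-second = 1.
Sum: 24 + 1 + 16 + 32 + 16 + 8 + 3 + 8 + 3 + 1 = 112.
112 equals 112, so the answer is Yes.

Yes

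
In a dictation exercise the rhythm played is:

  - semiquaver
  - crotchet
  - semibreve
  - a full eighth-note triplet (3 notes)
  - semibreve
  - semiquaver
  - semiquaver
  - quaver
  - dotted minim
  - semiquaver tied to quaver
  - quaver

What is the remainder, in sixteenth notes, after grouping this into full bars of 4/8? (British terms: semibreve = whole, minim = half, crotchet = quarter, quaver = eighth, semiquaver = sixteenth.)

6

One bar of 4/8 = 8 sixteenth notes.
Working in sixteenth notes: semiquaver = 1; crotchet = 4; semibreve = 16; a full eighth-note triplet (3 notes) (three triplet eighths span one quarter) = 4; semibreve = 16; semiquaver = 1; semiquaver = 1; quaver = 2; dotted minim = 12; semiquaver tied to quaver (semiquaver + quaver) = 3; quaver = 2.
Sum: 1 + 4 + 16 + 4 + 16 + 1 + 1 + 2 + 12 + 3 + 2 = 62.
62 ÷ 8 = 7 complete bars with 6 sixteenth notes remaining.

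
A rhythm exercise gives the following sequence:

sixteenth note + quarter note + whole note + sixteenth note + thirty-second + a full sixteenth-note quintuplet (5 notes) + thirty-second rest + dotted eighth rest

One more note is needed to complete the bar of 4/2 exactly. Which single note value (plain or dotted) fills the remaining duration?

eighth note

The bar of 4/2 = 64 thirty-second notes.
Convert each value to thirty-second notes: sixteenth note = 2; quarter note = 8; whole note = 32; sixteenth note = 2; thirty-second = 1; a full sixteenth-note quintuplet (5 notes) (five quintuplet sixteenths span one quarter) = 8; thirty-second rest = 1; dotted eighth rest = 6.
Sum: 2 + 8 + 32 + 2 + 1 + 8 + 1 + 6 = 60.
Remaining: 64 − 60 = 4 thirty-second notes, which is a eighth note.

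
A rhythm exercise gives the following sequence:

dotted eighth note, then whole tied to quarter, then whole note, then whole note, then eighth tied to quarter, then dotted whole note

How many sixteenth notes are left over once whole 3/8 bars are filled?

1

One bar of 3/8 = 6 sixteenth notes.
Each duration in sixteenth notes: dotted eighth note = 3; whole tied to quarter (whole + quarter) = 20; whole note = 16; whole note = 16; eighth tied to quarter (eighth + quarter) = 6; dotted whole note = 24.
Altogether 3 + 20 + 16 + 16 + 6 + 24 = 85.
85 ÷ 6 = 14 complete bars with 1 sixteenth note remaining.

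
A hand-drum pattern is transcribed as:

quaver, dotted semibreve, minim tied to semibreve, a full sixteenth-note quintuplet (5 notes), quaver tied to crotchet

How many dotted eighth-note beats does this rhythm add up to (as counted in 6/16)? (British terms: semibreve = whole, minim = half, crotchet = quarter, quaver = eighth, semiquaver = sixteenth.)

One dotted eighth-note beat = 3 sixteenth notes.
Working in sixteenth notes: quaver = 2; dotted semibreve = 24; minim tied to semibreve (minim + semibreve) = 24; a full sixteenth-note quintuplet (5 notes) (five quintuplet sixteenths span one quarter) = 4; quaver tied to crotchet (quaver + crotchet) = 6.
Sum: 2 + 24 + 24 + 4 + 6 = 60.
60 ÷ 3 = 20 beats.

20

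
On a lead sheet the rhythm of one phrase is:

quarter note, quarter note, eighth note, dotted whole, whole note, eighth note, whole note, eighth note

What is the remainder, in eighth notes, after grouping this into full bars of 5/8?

One bar of 5/8 = 5 eighth notes.
Working in eighth notes: quarter note = 2; quarter note = 2; eighth note = 1; dotted whole = 12; whole note = 8; eighth note = 1; whole note = 8; eighth note = 1.
Total: 2 + 2 + 1 + 12 + 8 + 1 + 8 + 1 = 35.
35 ÷ 5 = 7 complete bars with 0 eighth notes remaining.

0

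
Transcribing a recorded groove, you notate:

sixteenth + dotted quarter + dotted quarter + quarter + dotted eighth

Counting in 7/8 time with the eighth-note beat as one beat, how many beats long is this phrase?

10

One eighth-note beat = 2 sixteenth notes.
In sixteenth notes: sixteenth = 1; dotted quarter = 6; dotted quarter = 6; quarter = 4; dotted eighth = 3.
Sum: 1 + 6 + 6 + 4 + 3 = 20.
20 ÷ 2 = 10 beats.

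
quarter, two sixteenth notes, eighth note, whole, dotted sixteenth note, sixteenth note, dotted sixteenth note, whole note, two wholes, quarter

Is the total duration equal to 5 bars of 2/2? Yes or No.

One bar of 2/2 = 32 thirty-second notes, so 5 bars = 160.
Each duration in thirty-second notes: quarter = 8; sixteenth note = 2; sixteenth note = 2; eighth note = 4; whole = 32; dotted sixteenth note = 3; sixteenth note = 2; dotted sixteenth note = 3; whole note = 32; whole = 32; whole = 32; quarter = 8.
Sum: 8 + 2 + 2 + 4 + 32 + 3 + 2 + 3 + 32 + 32 + 32 + 8 = 160.
160 equals 160, so the answer is Yes.

Yes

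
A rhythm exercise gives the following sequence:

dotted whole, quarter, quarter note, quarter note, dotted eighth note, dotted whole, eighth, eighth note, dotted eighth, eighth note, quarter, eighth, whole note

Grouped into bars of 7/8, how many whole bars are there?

6

One bar of 7/8 = 14 sixteenth notes.
Each duration in sixteenth notes: dotted whole = 24; quarter = 4; quarter note = 4; quarter note = 4; dotted eighth note = 3; dotted whole = 24; eighth = 2; eighth note = 2; dotted eighth = 3; eighth note = 2; quarter = 4; eighth = 2; whole note = 16.
Total: 24 + 4 + 4 + 4 + 3 + 24 + 2 + 2 + 3 + 2 + 4 + 2 + 16 = 94.
94 ÷ 14 = 6 complete bars with 10 left over.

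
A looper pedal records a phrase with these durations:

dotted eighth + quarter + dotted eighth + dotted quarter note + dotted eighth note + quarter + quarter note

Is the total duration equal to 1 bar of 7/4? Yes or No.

No

One bar of 7/4 = 28 sixteenth notes.
In sixteenth notes: dotted eighth = 3; quarter = 4; dotted eighth = 3; dotted quarter note = 6; dotted eighth note = 3; quarter = 4; quarter note = 4.
Sum: 3 + 4 + 3 + 6 + 3 + 4 + 4 = 27.
27 falls short of 28, so the answer is No.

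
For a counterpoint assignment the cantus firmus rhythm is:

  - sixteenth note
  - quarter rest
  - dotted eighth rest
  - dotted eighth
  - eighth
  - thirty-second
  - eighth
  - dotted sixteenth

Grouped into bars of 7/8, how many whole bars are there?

One bar of 7/8 = 28 thirty-second notes.
Convert each value to thirty-second notes: sixteenth note = 2; quarter rest = 8; dotted eighth rest = 6; dotted eighth = 6; eighth = 4; thirty-second = 1; eighth = 4; dotted sixteenth = 3.
Altogether 2 + 8 + 6 + 6 + 4 + 1 + 4 + 3 = 34.
34 ÷ 28 = 1 complete bar with 6 left over.

1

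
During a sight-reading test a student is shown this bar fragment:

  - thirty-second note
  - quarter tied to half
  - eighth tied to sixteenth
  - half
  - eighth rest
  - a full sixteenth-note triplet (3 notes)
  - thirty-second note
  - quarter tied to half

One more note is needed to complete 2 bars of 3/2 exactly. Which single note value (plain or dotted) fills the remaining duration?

2 bars of 3/2 = 96 thirty-second notes.
In thirty-second notes: thirty-second note = 1; quarter tied to half (quarter + half) = 24; eighth tied to sixteenth (eighth + sixteenth) = 6; half = 16; eighth rest = 4; a full sixteenth-note triplet (3 notes) (three triplet sixteenths span one eighth) = 4; thirty-second note = 1; quarter tied to half (quarter + half) = 24.
Altogether 1 + 24 + 6 + 16 + 4 + 4 + 1 + 24 = 80.
Remaining: 96 − 80 = 16 thirty-second notes, which is a half note.

half note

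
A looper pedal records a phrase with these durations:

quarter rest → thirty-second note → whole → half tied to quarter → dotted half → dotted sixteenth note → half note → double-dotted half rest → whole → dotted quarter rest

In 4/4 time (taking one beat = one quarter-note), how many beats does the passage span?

One quarter-note beat = 8 thirty-second notes.
Working in thirty-second notes: quarter rest = 8; thirty-second note = 1; whole = 32; half tied to quarter (half + quarter) = 24; dotted half = 24; dotted sixteenth note = 3; half note = 16; double-dotted half rest = 28; whole = 32; dotted quarter rest = 12.
Sum: 8 + 1 + 32 + 24 + 24 + 3 + 16 + 28 + 32 + 12 = 180.
180 ÷ 8 = 22.5 beats.

22.5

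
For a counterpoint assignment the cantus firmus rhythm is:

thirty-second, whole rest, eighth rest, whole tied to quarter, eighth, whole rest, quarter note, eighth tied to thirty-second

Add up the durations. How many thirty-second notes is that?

Working in thirty-second notes: thirty-second = 1; whole rest = 32; eighth rest = 4; whole tied to quarter (whole + quarter) = 40; eighth = 4; whole rest = 32; quarter note = 8; eighth tied to thirty-second (eighth + thirty-second) = 5.
Adding: 1 + 32 + 4 + 40 + 4 + 32 + 8 + 5 = 126 thirty-second notes.

126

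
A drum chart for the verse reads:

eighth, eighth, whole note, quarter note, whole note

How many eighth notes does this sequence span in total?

20

Convert each value to eighth notes: eighth = 1; eighth = 1; whole note = 8; quarter note = 2; whole note = 8.
Sum: 1 + 1 + 8 + 2 + 8 = 20 eighth notes.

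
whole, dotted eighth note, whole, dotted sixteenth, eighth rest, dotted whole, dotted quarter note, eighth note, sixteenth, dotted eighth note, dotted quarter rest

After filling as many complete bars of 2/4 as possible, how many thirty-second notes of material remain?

1

One bar of 2/4 = 16 thirty-second notes.
Convert each value to thirty-second notes: whole = 32; dotted eighth note = 6; whole = 32; dotted sixteenth = 3; eighth rest = 4; dotted whole = 48; dotted quarter note = 12; eighth note = 4; sixteenth = 2; dotted eighth note = 6; dotted quarter rest = 12.
Adding: 32 + 6 + 32 + 3 + 4 + 48 + 12 + 4 + 2 + 6 + 12 = 161.
161 ÷ 16 = 10 complete bars with 1 thirty-second note remaining.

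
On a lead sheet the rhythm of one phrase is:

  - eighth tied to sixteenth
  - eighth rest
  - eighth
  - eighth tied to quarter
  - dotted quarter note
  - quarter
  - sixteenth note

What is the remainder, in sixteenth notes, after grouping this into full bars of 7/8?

One bar of 7/8 = 14 sixteenth notes.
Convert each value to sixteenth notes: eighth tied to sixteenth (eighth + sixteenth) = 3; eighth rest = 2; eighth = 2; eighth tied to quarter (eighth + quarter) = 6; dotted quarter note = 6; quarter = 4; sixteenth note = 1.
Sum: 3 + 2 + 2 + 6 + 6 + 4 + 1 = 24.
24 ÷ 14 = 1 complete bar with 10 sixteenth notes remaining.

10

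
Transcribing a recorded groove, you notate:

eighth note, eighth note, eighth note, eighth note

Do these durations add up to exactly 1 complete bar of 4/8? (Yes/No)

Yes

One bar of 4/8 = 4 eighth notes.
In eighth notes: eighth note = 1; eighth note = 1; eighth note = 1; eighth note = 1.
Total: 1 + 1 + 1 + 1 = 4.
4 equals 4, so the answer is Yes.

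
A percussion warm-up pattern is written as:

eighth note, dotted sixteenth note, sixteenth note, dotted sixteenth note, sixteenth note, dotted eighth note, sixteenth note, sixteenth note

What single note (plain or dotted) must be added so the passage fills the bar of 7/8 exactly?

The bar of 7/8 = 28 thirty-second notes.
Working in thirty-second notes: eighth note = 4; dotted sixteenth note = 3; sixteenth note = 2; dotted sixteenth note = 3; sixteenth note = 2; dotted eighth note = 6; sixteenth note = 2; sixteenth note = 2.
Sum: 4 + 3 + 2 + 3 + 2 + 6 + 2 + 2 = 24.
Remaining: 28 − 24 = 4 thirty-second notes, which is a eighth note.

eighth note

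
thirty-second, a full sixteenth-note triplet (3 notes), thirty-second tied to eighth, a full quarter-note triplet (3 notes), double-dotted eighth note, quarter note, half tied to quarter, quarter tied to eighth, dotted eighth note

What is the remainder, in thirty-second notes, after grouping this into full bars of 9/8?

One bar of 9/8 = 36 thirty-second notes.
Express everything in thirty-second notes: thirty-second = 1; a full sixteenth-note triplet (3 notes) (three triplet sixteenths span one eighth) = 4; thirty-second tied to eighth (thirty-second + eighth) = 5; a full quarter-note triplet (3 notes) (three triplet quarters span one half) = 16; double-dotted eighth note = 7; quarter note = 8; half tied to quarter (half + quarter) = 24; quarter tied to eighth (quarter + eighth) = 12; dotted eighth note = 6.
Total: 1 + 4 + 5 + 16 + 7 + 8 + 24 + 12 + 6 = 83.
83 ÷ 36 = 2 complete bars with 11 thirty-second notes remaining.

11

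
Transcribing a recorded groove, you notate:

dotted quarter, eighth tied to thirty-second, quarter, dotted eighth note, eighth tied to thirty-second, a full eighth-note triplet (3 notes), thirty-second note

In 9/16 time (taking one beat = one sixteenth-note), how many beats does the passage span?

One sixteenth-note beat = 2 thirty-second notes.
Express everything in thirty-second notes: dotted quarter = 12; eighth tied to thirty-second (eighth + thirty-second) = 5; quarter = 8; dotted eighth note = 6; eighth tied to thirty-second (eighth + thirty-second) = 5; a full eighth-note triplet (3 notes) (three triplet eighths span one quarter) = 8; thirty-second note = 1.
Adding: 12 + 5 + 8 + 6 + 5 + 8 + 1 = 45.
45 ÷ 2 = 22.5 beats.

22.5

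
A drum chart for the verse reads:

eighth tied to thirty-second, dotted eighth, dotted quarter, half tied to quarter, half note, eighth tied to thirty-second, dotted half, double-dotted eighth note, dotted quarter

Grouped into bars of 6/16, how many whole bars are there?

9

One bar of 6/16 = 12 thirty-second notes.
In thirty-second notes: eighth tied to thirty-second (eighth + thirty-second) = 5; dotted eighth = 6; dotted quarter = 12; half tied to quarter (half + quarter) = 24; half note = 16; eighth tied to thirty-second (eighth + thirty-second) = 5; dotted half = 24; double-dotted eighth note = 7; dotted quarter = 12.
Adding: 5 + 6 + 12 + 24 + 16 + 5 + 24 + 7 + 12 = 111.
111 ÷ 12 = 9 complete bars with 3 left over.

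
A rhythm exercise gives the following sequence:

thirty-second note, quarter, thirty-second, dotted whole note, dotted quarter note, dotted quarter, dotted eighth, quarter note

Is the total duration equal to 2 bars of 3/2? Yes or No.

One bar of 3/2 = 48 thirty-second notes, so 2 bars = 96.
In thirty-second notes: thirty-second note = 1; quarter = 8; thirty-second = 1; dotted whole note = 48; dotted quarter note = 12; dotted quarter = 12; dotted eighth = 6; quarter note = 8.
Adding: 1 + 8 + 1 + 48 + 12 + 12 + 6 + 8 = 96.
96 equals 96, so the answer is Yes.

Yes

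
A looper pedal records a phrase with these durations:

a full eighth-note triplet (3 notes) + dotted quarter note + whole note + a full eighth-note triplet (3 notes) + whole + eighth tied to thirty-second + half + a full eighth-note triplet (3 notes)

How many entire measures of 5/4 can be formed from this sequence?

One bar of 5/4 = 40 thirty-second notes.
Express everything in thirty-second notes: a full eighth-note triplet (3 notes) (three triplet eighths span one quarter) = 8; dotted quarter note = 12; whole note = 32; a full eighth-note triplet (3 notes) (three triplet eighths span one quarter) = 8; whole = 32; eighth tied to thirty-second (eighth + thirty-second) = 5; half = 16; a full eighth-note triplet (3 notes) (three triplet eighths span one quarter) = 8.
Sum: 8 + 12 + 32 + 8 + 32 + 5 + 16 + 8 = 121.
121 ÷ 40 = 3 complete bars with 1 left over.

3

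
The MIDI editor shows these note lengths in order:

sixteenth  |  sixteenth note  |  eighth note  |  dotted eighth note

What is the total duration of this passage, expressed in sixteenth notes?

7

Express everything in sixteenth notes: sixteenth = 1; sixteenth note = 1; eighth note = 2; dotted eighth note = 3.
Altogether 1 + 1 + 2 + 3 = 7 sixteenth notes.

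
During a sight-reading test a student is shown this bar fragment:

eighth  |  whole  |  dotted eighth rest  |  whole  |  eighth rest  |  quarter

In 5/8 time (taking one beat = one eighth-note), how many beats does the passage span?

21.5

One eighth-note beat = 2 sixteenth notes.
Express everything in sixteenth notes: eighth = 2; whole = 16; dotted eighth rest = 3; whole = 16; eighth rest = 2; quarter = 4.
Total: 2 + 16 + 3 + 16 + 2 + 4 = 43.
43 ÷ 2 = 21.5 beats.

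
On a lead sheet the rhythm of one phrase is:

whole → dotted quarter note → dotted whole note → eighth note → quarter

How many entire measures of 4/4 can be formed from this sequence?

3

One bar of 4/4 = 8 eighth notes.
Working in eighth notes: whole = 8; dotted quarter note = 3; dotted whole note = 12; eighth note = 1; quarter = 2.
Sum: 8 + 3 + 12 + 1 + 2 = 26.
26 ÷ 8 = 3 complete bars with 2 left over.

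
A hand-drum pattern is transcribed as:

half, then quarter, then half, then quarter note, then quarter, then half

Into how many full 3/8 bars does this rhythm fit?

One bar of 3/8 = 3 eighth notes.
Convert each value to eighth notes: half = 4; quarter = 2; half = 4; quarter note = 2; quarter = 2; half = 4.
Adding: 4 + 2 + 4 + 2 + 2 + 4 = 18.
18 ÷ 3 = 6 complete bars with 0 left over.

6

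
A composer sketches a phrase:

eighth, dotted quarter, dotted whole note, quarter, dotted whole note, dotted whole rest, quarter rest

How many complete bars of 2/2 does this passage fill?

5

One bar of 2/2 = 8 eighth notes.
In eighth notes: eighth = 1; dotted quarter = 3; dotted whole note = 12; quarter = 2; dotted whole note = 12; dotted whole rest = 12; quarter rest = 2.
Adding: 1 + 3 + 12 + 2 + 12 + 12 + 2 = 44.
44 ÷ 8 = 5 complete bars with 4 left over.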